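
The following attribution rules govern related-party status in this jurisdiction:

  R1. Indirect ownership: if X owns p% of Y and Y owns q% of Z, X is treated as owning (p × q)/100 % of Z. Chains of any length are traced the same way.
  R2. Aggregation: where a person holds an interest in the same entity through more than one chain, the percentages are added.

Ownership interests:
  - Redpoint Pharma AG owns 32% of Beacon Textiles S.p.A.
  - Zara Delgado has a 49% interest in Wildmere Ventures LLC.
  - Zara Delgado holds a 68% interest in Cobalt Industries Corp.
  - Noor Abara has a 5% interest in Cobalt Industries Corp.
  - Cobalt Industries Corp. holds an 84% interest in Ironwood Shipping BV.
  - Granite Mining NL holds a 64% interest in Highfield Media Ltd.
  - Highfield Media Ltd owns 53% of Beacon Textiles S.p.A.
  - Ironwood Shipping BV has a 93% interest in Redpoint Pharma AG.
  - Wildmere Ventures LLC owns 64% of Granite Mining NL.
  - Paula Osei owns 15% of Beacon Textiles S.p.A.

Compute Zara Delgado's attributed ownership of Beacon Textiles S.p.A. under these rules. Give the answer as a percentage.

27.636224%

Chain via Cobalt Industries Corp. → Ironwood Shipping BV → Redpoint Pharma AG (R1): 68% × 84% × 93% × 32% = 16.998912% of Beacon Textiles S.p.A.
Chain via Wildmere Ventures LLC → Granite Mining NL → Highfield Media Ltd (R1): 49% × 64% × 64% × 53% = 10.637312% of Beacon Textiles S.p.A.
Aggregating (R2): 16.998912% + 10.637312% = 27.636224%.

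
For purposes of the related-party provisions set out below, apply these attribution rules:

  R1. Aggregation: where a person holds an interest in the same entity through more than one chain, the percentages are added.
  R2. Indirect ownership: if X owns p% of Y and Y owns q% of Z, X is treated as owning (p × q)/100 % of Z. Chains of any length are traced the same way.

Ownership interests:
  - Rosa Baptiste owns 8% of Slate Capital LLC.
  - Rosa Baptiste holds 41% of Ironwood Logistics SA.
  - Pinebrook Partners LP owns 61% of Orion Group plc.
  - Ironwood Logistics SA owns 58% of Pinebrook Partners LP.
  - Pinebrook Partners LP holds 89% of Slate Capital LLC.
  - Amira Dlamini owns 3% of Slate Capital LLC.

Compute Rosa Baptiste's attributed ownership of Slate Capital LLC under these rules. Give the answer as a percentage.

29.1642%

Chain via Ironwood Logistics SA → Pinebrook Partners LP (R2): 41% × 58% × 89% = 21.1642% of Slate Capital LLC.
Direct interest in Slate Capital LLC: 8%.
Aggregating (R1): 21.1642% + 8% = 29.1642%.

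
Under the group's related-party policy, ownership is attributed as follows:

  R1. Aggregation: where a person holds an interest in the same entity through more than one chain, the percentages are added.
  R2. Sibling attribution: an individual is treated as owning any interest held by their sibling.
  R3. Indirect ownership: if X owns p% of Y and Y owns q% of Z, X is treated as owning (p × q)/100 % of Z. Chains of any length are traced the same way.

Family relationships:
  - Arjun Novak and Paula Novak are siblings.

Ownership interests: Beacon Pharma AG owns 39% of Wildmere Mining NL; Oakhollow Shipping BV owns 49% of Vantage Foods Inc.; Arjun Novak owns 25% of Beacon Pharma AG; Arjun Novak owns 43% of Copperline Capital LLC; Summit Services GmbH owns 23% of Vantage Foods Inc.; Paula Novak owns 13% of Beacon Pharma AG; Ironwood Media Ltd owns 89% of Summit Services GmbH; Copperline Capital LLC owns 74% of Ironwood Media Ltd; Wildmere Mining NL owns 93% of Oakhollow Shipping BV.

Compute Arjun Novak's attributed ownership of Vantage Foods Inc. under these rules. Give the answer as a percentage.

13.267028%

By sibling attribution (R2), Arjun Novak is treated as also owning Paula Novak's interest in Beacon Pharma AG, giving 25% + 13% = 38%.
Chain via Copperline Capital LLC → Ironwood Media Ltd → Summit Services GmbH (R3): 43% × 74% × 89% × 23% = 6.513554% of Vantage Foods Inc.
Chain via Beacon Pharma AG → Wildmere Mining NL → Oakhollow Shipping BV (R3): 38% × 39% × 93% × 49% = 6.753474% of Vantage Foods Inc.
Aggregating (R1): 6.513554% + 6.753474% = 13.267028%.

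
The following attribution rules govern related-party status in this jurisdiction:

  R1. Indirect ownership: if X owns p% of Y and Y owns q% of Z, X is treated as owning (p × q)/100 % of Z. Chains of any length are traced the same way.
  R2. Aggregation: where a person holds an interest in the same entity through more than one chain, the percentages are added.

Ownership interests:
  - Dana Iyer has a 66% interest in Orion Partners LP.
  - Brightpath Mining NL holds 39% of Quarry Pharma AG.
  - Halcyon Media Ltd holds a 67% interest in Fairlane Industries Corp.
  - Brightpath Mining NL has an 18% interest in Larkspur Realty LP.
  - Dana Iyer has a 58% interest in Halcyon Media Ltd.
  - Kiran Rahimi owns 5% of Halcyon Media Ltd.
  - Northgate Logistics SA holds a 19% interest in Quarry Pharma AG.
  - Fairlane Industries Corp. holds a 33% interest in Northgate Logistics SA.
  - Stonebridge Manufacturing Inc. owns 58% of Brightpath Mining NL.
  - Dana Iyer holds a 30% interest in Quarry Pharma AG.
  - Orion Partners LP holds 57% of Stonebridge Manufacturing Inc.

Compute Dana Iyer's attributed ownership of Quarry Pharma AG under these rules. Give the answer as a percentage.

40.946166%

Chain via Orion Partners LP → Stonebridge Manufacturing Inc. → Brightpath Mining NL (R1): 66% × 57% × 58% × 39% = 8.509644% of Quarry Pharma AG.
Chain via Halcyon Media Ltd → Fairlane Industries Corp. → Northgate Logistics SA (R1): 58% × 67% × 33% × 19% = 2.436522% of Quarry Pharma AG.
Direct interest in Quarry Pharma AG: 30%.
Aggregating (R2): 8.509644% + 2.436522% + 30% = 40.946166%.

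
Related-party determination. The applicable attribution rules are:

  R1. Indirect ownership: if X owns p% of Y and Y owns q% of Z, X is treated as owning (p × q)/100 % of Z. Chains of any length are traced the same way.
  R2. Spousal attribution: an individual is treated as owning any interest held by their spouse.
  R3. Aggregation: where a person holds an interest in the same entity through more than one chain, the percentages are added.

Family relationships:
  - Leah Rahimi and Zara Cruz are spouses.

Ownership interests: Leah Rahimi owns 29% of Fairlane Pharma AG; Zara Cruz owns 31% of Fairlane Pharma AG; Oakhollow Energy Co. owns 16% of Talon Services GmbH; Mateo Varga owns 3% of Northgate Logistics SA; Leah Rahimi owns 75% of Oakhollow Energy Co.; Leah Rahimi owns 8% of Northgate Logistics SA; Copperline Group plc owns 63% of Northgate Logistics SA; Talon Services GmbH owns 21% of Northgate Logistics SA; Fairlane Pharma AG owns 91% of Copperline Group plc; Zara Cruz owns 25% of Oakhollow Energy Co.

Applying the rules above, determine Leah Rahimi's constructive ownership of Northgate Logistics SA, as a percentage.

By spousal attribution (R2), Leah Rahimi is treated as also owning Zara Cruz's interest in Fairlane Pharma AG, giving 29% + 31% = 60%.
By spousal attribution (R2), Leah Rahimi is treated as also owning Zara Cruz's interest in Oakhollow Energy Co, giving 75% + 25% = 100%.
Chain via Fairlane Pharma AG → Copperline Group plc (R1): 60% × 91% × 63% = 34.398% of Northgate Logistics SA.
Chain via Oakhollow Energy Co. → Talon Services GmbH (R1): 100% × 16% × 21% = 3.36% of Northgate Logistics SA.
Direct interest in Northgate Logistics SA: 8%.
Aggregating (R3): 34.398% + 3.36% + 8% = 45.758%.

45.758%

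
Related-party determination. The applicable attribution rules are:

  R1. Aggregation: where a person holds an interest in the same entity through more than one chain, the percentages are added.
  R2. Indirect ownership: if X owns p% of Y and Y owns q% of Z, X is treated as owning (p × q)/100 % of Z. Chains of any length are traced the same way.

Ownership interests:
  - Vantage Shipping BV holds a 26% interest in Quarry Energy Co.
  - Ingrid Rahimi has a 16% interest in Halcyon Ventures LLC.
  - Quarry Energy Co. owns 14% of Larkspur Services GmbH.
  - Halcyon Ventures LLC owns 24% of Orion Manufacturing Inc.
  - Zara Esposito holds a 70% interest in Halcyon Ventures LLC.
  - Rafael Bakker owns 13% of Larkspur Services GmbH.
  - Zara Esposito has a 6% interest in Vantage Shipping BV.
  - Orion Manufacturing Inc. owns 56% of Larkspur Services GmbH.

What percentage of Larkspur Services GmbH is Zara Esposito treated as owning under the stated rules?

9.6264%

Chain via Vantage Shipping BV → Quarry Energy Co. (R2): 6% × 26% × 14% = 0.2184% of Larkspur Services GmbH.
Chain via Halcyon Ventures LLC → Orion Manufacturing Inc. (R2): 70% × 24% × 56% = 9.408% of Larkspur Services GmbH.
Aggregating (R1): 0.2184% + 9.408% = 9.6264%.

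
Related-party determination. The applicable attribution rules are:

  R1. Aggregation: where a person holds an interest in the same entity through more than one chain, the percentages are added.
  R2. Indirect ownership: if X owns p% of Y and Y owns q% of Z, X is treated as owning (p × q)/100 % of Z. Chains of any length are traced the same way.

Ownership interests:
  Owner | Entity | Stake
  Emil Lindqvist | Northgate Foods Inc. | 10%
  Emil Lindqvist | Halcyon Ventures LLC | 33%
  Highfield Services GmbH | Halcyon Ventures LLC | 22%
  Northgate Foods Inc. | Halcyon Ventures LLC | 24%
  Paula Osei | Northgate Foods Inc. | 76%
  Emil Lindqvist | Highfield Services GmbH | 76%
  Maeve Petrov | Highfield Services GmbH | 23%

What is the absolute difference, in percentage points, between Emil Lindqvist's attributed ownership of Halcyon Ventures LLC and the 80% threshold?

27.88

Chain via Northgate Foods Inc. (R2): 10% × 24% = 2.4% of Halcyon Ventures LLC.
Chain via Highfield Services GmbH (R2): 76% × 22% = 16.72% of Halcyon Ventures LLC.
Direct interest in Halcyon Ventures LLC: 33%.
Aggregating (R1): 2.4% + 16.72% + 33% = 52.12%.
52.12% falls short of the 80% threshold by 27.88 percentage points.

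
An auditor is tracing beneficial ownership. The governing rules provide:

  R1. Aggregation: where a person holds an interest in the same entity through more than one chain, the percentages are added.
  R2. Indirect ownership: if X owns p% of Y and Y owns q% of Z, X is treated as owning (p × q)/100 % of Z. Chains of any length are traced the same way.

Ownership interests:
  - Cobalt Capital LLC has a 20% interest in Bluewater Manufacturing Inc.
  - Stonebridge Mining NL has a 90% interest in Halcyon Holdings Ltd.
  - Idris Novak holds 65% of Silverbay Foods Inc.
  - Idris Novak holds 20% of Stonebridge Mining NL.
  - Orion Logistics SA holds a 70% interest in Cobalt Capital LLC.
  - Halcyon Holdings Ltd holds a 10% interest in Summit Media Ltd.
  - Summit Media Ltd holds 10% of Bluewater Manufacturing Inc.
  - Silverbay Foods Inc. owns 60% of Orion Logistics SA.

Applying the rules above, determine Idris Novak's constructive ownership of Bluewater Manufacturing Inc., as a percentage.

Chain via Stonebridge Mining NL → Halcyon Holdings Ltd → Summit Media Ltd (R2): 20% × 90% × 10% × 10% = 0.18% of Bluewater Manufacturing Inc.
Chain via Silverbay Foods Inc. → Orion Logistics SA → Cobalt Capital LLC (R2): 65% × 60% × 70% × 20% = 5.46% of Bluewater Manufacturing Inc.
Aggregating (R1): 0.18% + 5.46% = 5.64%.

5.64%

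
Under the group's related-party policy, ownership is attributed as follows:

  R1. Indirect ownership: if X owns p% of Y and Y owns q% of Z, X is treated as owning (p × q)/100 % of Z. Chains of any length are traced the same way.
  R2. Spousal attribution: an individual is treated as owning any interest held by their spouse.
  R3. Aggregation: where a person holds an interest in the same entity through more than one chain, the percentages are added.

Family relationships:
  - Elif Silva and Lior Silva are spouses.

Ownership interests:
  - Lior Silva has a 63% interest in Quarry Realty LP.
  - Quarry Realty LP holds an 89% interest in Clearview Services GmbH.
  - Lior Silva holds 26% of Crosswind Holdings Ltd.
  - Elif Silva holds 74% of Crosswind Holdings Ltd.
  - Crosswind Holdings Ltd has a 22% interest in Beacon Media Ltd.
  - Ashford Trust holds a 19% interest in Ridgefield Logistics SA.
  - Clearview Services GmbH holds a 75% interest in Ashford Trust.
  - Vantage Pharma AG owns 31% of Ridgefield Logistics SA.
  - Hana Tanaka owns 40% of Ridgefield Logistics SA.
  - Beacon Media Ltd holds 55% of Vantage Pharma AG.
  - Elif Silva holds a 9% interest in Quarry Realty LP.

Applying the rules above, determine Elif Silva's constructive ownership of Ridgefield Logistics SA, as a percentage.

12.8824%

By spousal attribution (R2), Elif Silva is treated as also owning Lior Silva's interest in Quarry Realty LP, giving 9% + 63% = 72%.
By spousal attribution (R2), Elif Silva is treated as also owning Lior Silva's interest in Crosswind Holdings Ltd, giving 74% + 26% = 100%.
Chain via Quarry Realty LP → Clearview Services GmbH → Ashford Trust (R1): 72% × 89% × 75% × 19% = 9.1314% of Ridgefield Logistics SA.
Chain via Crosswind Holdings Ltd → Beacon Media Ltd → Vantage Pharma AG (R1): 100% × 22% × 55% × 31% = 3.751% of Ridgefield Logistics SA.
Aggregating (R3): 9.1314% + 3.751% = 12.8824%.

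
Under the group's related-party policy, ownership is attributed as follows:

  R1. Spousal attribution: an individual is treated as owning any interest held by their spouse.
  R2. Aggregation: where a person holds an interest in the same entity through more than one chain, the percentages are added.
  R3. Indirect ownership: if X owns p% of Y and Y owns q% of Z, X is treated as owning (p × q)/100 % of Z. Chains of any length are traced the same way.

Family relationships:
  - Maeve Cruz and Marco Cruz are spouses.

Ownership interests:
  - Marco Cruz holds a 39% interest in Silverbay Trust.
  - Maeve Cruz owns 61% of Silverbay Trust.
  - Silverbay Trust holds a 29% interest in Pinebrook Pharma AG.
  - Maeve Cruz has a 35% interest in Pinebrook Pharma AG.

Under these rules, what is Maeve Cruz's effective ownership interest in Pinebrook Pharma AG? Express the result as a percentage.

64%

By spousal attribution (R1), Maeve Cruz is treated as also owning Marco Cruz's interest in Silverbay Trust, giving 61% + 39% = 100%.
Chain via Silverbay Trust (R3): 100% × 29% = 29% of Pinebrook Pharma AG.
Direct interest in Pinebrook Pharma AG: 35%.
Aggregating (R2): 29% + 35% = 64%.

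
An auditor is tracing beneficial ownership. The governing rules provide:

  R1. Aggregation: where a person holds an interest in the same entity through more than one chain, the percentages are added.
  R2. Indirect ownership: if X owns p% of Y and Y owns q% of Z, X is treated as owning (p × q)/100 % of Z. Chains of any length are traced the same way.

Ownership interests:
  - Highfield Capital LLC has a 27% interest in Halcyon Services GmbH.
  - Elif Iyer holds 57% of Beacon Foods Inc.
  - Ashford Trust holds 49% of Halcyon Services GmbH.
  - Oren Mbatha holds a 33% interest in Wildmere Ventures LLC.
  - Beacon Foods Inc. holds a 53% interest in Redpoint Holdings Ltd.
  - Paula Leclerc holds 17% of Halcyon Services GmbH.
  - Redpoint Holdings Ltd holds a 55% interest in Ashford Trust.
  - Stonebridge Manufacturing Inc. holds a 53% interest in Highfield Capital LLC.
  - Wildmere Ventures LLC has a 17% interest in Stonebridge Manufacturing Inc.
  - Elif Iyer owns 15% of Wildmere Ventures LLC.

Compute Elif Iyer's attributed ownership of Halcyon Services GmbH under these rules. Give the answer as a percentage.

8.5065%

Chain via Beacon Foods Inc. → Redpoint Holdings Ltd → Ashford Trust (R2): 57% × 53% × 55% × 49% = 8.141595% of Halcyon Services GmbH.
Chain via Wildmere Ventures LLC → Stonebridge Manufacturing Inc. → Highfield Capital LLC (R2): 15% × 17% × 53% × 27% = 0.364905% of Halcyon Services GmbH.
Aggregating (R1): 8.141595% + 0.364905% = 8.5065%.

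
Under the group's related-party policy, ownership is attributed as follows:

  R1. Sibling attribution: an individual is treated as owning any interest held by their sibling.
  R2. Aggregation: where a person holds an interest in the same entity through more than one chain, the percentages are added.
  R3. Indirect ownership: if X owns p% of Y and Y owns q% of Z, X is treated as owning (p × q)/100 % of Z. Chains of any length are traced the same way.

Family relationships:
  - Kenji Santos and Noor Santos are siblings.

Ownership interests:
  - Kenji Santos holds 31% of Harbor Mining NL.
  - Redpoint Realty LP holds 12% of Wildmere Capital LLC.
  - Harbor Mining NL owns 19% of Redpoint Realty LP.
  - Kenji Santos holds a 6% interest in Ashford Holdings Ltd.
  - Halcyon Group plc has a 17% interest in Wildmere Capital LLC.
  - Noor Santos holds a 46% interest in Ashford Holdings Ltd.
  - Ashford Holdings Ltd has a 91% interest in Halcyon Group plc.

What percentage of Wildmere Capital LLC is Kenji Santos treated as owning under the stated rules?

8.7512%

By sibling attribution (R1), Kenji Santos is treated as also owning Noor Santos's interest in Ashford Holdings Ltd, giving 6% + 46% = 52%.
Chain via Ashford Holdings Ltd → Halcyon Group plc (R3): 52% × 91% × 17% = 8.0444% of Wildmere Capital LLC.
Chain via Harbor Mining NL → Redpoint Realty LP (R3): 31% × 19% × 12% = 0.7068% of Wildmere Capital LLC.
Aggregating (R2): 8.0444% + 0.7068% = 8.7512%.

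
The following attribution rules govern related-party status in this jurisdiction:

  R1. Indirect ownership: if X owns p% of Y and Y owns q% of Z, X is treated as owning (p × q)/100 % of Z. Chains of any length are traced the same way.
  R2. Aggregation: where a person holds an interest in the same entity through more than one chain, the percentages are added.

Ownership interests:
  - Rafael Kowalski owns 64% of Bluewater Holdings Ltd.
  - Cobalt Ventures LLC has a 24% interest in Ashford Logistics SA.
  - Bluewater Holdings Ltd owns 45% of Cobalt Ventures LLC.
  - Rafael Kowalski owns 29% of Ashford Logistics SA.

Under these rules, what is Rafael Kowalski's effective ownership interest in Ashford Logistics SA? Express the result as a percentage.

Chain via Bluewater Holdings Ltd → Cobalt Ventures LLC (R1): 64% × 45% × 24% = 6.912% of Ashford Logistics SA.
Direct interest in Ashford Logistics SA: 29%.
Aggregating (R2): 6.912% + 29% = 35.912%.

35.912%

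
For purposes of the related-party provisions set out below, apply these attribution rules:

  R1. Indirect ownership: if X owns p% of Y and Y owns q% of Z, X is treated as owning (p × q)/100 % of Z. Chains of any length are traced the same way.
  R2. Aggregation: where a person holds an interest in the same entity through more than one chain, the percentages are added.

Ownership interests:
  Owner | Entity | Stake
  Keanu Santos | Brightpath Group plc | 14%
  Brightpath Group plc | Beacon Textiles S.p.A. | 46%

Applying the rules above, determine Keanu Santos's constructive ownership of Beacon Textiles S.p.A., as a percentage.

Chain via Brightpath Group plc (R1): 14% × 46% = 6.44% of Beacon Textiles S.p.A.

6.44%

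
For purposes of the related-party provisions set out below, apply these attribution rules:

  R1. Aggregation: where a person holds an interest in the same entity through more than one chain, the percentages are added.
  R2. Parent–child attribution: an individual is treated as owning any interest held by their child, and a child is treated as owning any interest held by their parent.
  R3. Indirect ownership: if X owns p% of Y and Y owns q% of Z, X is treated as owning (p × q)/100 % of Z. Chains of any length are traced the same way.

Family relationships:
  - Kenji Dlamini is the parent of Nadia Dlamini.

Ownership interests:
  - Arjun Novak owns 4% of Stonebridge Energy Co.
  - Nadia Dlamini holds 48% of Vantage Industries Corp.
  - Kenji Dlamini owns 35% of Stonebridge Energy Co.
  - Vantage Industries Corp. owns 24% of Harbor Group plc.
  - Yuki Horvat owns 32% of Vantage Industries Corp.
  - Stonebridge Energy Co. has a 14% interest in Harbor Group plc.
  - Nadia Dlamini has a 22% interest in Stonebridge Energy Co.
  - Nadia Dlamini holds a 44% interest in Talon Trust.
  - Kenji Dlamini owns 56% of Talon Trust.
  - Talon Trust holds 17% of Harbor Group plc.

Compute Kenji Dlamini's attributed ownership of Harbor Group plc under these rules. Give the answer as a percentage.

36.5%

By parent–child attribution (R2), Kenji Dlamini is treated as also owning Nadia Dlamini's interest in Stonebridge Energy Co, giving 35% + 22% = 57%.
By parent–child attribution (R2), Kenji Dlamini is treated as also owning Nadia Dlamini's interest in Talon Trust, giving 56% + 44% = 100%.
By parent–child attribution (R2), Kenji Dlamini is treated as owning Nadia Dlamini's 48% interest in Vantage Industries Corp.
Chain via Stonebridge Energy Co. (R3): 57% × 14% = 7.98% of Harbor Group plc.
Chain via Talon Trust (R3): 100% × 17% = 17% of Harbor Group plc.
Chain via Vantage Industries Corp. (R3): 48% × 24% = 11.52% of Harbor Group plc.
Aggregating (R1): 7.98% + 17% + 11.52% = 36.5%.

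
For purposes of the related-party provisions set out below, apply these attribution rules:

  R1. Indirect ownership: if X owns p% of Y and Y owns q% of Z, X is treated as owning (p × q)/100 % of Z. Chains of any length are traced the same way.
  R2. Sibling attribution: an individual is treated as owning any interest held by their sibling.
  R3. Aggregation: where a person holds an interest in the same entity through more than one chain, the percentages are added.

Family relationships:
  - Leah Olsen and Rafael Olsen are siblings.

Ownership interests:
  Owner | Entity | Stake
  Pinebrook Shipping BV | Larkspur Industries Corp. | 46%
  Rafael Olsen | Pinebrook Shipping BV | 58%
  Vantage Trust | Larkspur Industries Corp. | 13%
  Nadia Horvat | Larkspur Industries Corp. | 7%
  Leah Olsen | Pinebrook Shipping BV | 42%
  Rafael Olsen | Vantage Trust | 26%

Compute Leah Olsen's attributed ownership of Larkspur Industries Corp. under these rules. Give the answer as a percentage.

49.38%

By sibling attribution (R2), Leah Olsen is treated as also owning Rafael Olsen's interest in Pinebrook Shipping BV, giving 42% + 58% = 100%.
By sibling attribution (R2), Leah Olsen is treated as owning Rafael Olsen's 26% interest in Vantage Trust.
Chain via Pinebrook Shipping BV (R1): 100% × 46% = 46% of Larkspur Industries Corp.
Chain via Vantage Trust (R1): 26% × 13% = 3.38% of Larkspur Industries Corp.
Aggregating (R3): 46% + 3.38% = 49.38%.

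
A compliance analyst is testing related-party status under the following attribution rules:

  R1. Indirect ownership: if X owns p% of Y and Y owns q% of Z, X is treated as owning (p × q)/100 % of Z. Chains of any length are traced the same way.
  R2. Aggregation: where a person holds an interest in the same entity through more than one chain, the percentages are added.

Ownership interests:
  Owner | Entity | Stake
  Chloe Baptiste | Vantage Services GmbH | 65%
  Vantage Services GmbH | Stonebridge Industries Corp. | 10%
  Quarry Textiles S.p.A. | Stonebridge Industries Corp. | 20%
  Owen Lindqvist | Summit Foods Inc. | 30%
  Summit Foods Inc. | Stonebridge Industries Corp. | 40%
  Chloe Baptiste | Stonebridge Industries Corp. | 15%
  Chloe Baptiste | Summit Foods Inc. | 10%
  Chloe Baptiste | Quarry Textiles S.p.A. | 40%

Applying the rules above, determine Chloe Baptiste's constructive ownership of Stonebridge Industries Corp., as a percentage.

33.5%

Chain via Vantage Services GmbH (R1): 65% × 10% = 6.5% of Stonebridge Industries Corp.
Chain via Quarry Textiles S.p.A. (R1): 40% × 20% = 8% of Stonebridge Industries Corp.
Chain via Summit Foods Inc. (R1): 10% × 40% = 4% of Stonebridge Industries Corp.
Direct interest in Stonebridge Industries Corp: 15%.
Aggregating (R2): 6.5% + 8% + 4% + 15% = 33.5%.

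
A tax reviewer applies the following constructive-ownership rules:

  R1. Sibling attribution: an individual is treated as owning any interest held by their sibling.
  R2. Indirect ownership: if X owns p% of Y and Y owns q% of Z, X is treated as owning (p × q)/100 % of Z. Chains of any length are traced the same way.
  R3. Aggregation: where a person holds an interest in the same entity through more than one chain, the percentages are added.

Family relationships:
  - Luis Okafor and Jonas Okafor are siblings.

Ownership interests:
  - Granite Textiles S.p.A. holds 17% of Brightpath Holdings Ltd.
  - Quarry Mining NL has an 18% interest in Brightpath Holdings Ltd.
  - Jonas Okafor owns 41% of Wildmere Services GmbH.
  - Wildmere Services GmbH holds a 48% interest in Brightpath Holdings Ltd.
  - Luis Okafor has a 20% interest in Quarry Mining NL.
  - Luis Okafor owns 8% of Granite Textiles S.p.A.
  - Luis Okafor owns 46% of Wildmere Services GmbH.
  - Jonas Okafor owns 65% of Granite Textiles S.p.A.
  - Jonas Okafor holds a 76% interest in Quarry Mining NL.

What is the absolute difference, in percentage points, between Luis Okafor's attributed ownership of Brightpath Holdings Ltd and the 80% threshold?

By sibling attribution (R1), Luis Okafor is treated as also owning Jonas Okafor's interest in Quarry Mining NL, giving 20% + 76% = 96%.
By sibling attribution (R1), Luis Okafor is treated as also owning Jonas Okafor's interest in Granite Textiles S.p.A, giving 8% + 65% = 73%.
By sibling attribution (R1), Luis Okafor is treated as also owning Jonas Okafor's interest in Wildmere Services GmbH, giving 46% + 41% = 87%.
Chain via Quarry Mining NL (R2): 96% × 18% = 17.28% of Brightpath Holdings Ltd.
Chain via Granite Textiles S.p.A. (R2): 73% × 17% = 12.41% of Brightpath Holdings Ltd.
Chain via Wildmere Services GmbH (R2): 87% × 48% = 41.76% of Brightpath Holdings Ltd.
Aggregating (R3): 17.28% + 12.41% + 41.76% = 71.45%.
71.45% falls short of the 80% threshold by 8.55 percentage points.

8.55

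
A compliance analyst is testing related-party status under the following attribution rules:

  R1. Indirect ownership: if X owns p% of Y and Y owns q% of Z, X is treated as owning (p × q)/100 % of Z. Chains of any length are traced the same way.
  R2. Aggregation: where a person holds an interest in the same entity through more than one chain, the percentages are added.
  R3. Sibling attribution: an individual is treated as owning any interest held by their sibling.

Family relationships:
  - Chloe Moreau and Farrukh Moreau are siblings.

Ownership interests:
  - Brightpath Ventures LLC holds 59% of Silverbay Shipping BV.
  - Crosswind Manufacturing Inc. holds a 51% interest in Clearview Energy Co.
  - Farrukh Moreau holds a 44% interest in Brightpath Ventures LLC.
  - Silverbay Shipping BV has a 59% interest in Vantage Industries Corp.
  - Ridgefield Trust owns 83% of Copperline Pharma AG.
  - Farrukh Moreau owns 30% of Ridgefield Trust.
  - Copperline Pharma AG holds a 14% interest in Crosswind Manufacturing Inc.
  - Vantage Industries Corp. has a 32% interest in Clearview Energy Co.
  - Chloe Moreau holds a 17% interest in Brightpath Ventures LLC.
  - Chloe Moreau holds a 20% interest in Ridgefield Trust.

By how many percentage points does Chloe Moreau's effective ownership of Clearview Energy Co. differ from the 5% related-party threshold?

By sibling attribution (R3), Chloe Moreau is treated as also owning Farrukh Moreau's interest in Brightpath Ventures LLC, giving 17% + 44% = 61%.
By sibling attribution (R3), Chloe Moreau is treated as also owning Farrukh Moreau's interest in Ridgefield Trust, giving 20% + 30% = 50%.
Chain via Brightpath Ventures LLC → Silverbay Shipping BV → Vantage Industries Corp. (R1): 61% × 59% × 59% × 32% = 6.794912% of Clearview Energy Co.
Chain via Ridgefield Trust → Copperline Pharma AG → Crosswind Manufacturing Inc. (R1): 50% × 83% × 14% × 51% = 2.9631% of Clearview Energy Co.
Aggregating (R2): 6.794912% + 2.9631% = 9.758012%.
9.758012% exceeds the 5% threshold by 4.758012 percentage points.

4.758012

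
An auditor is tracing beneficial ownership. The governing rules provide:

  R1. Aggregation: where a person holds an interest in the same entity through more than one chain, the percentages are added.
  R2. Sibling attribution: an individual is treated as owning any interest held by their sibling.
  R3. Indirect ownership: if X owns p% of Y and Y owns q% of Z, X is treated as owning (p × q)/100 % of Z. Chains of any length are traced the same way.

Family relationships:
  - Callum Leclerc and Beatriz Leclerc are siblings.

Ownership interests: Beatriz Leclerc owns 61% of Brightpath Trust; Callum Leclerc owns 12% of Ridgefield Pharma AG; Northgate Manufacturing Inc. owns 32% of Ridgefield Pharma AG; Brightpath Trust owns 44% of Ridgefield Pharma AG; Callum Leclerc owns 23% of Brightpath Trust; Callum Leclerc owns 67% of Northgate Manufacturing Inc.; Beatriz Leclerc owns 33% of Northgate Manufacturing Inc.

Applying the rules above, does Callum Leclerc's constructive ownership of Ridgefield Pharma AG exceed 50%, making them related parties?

By sibling attribution (R2), Callum Leclerc is treated as also owning Beatriz Leclerc's interest in Brightpath Trust, giving 23% + 61% = 84%.
By sibling attribution (R2), Callum Leclerc is treated as also owning Beatriz Leclerc's interest in Northgate Manufacturing Inc, giving 67% + 33% = 100%.
Chain via Brightpath Trust (R3): 84% × 44% = 36.96% of Ridgefield Pharma AG.
Chain via Northgate Manufacturing Inc. (R3): 100% × 32% = 32% of Ridgefield Pharma AG.
Direct interest in Ridgefield Pharma AG: 12%.
Aggregating (R1): 36.96% + 32% + 12% = 80.96%.
80.96% exceeds the 50% threshold, so Callum is a related party to Ridgefield Pharma AG.

Yes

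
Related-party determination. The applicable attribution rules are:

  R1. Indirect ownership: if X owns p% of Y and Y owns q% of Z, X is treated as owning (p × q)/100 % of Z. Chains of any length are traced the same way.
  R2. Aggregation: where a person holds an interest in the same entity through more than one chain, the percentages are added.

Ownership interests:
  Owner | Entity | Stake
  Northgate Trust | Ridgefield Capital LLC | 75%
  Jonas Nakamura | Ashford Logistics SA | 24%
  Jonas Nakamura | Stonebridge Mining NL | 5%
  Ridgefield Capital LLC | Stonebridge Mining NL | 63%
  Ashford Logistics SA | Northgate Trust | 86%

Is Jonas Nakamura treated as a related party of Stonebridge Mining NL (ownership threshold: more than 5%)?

Chain via Ashford Logistics SA → Northgate Trust → Ridgefield Capital LLC (R1): 24% × 86% × 75% × 63% = 9.7524% of Stonebridge Mining NL.
Direct interest in Stonebridge Mining NL: 5%.
Aggregating (R2): 9.7524% + 5% = 14.7524%.
14.7524% exceeds the 5% threshold, so Jonas is a related party to Stonebridge Mining NL.

Yes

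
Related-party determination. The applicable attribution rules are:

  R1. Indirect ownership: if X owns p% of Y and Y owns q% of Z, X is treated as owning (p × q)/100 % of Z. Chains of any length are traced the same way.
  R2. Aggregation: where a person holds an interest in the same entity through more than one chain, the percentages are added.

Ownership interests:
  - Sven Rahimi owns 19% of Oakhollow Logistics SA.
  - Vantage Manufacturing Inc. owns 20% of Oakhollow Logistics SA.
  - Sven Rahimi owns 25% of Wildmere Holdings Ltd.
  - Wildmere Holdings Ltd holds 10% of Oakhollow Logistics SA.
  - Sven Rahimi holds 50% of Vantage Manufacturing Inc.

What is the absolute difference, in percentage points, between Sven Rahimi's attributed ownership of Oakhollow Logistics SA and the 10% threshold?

21.5

Chain via Vantage Manufacturing Inc. (R1): 50% × 20% = 10% of Oakhollow Logistics SA.
Chain via Wildmere Holdings Ltd (R1): 25% × 10% = 2.5% of Oakhollow Logistics SA.
Direct interest in Oakhollow Logistics SA: 19%.
Aggregating (R2): 10% + 2.5% + 19% = 31.5%.
31.5% exceeds the 10% threshold by 21.5 percentage points.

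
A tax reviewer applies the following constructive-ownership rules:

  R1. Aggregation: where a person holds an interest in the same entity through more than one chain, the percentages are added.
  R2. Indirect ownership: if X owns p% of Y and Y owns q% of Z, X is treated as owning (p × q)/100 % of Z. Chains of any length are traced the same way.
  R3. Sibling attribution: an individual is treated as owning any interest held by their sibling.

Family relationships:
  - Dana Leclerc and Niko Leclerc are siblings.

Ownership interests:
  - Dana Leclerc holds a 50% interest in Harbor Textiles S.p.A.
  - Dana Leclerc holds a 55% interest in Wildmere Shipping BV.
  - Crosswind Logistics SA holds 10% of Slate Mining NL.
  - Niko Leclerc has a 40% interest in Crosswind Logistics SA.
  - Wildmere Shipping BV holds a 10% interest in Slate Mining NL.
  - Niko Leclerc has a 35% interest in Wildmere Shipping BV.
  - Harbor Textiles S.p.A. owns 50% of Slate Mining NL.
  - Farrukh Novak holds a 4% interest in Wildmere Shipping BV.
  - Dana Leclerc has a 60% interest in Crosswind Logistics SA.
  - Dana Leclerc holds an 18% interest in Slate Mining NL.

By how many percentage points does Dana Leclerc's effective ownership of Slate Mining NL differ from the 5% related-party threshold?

By sibling attribution (R3), Dana Leclerc is treated as also owning Niko Leclerc's interest in Wildmere Shipping BV, giving 55% + 35% = 90%.
By sibling attribution (R3), Dana Leclerc is treated as also owning Niko Leclerc's interest in Crosswind Logistics SA, giving 60% + 40% = 100%.
Chain via Wildmere Shipping BV (R2): 90% × 10% = 9% of Slate Mining NL.
Chain via Harbor Textiles S.p.A. (R2): 50% × 50% = 25% of Slate Mining NL.
Chain via Crosswind Logistics SA (R2): 100% × 10% = 10% of Slate Mining NL.
Direct interest in Slate Mining NL: 18%.
Aggregating (R1): 9% + 25% + 10% + 18% = 62%.
62% exceeds the 5% threshold by 57 percentage points.

57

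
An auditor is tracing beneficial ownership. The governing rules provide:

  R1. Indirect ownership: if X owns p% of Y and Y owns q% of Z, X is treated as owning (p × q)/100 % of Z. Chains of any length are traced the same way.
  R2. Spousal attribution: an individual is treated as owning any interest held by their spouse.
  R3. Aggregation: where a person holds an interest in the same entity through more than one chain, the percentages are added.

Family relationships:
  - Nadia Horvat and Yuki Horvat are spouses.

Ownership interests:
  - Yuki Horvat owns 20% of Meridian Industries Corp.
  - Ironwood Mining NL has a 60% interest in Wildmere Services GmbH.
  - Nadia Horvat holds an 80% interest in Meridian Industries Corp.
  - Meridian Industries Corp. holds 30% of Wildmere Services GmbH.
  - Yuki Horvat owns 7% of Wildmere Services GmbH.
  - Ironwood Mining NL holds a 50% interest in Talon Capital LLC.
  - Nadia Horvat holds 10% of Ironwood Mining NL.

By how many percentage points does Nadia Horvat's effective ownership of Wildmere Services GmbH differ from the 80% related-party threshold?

By spousal attribution (R2), Nadia Horvat is treated as also owning Yuki Horvat's interest in Meridian Industries Corp, giving 80% + 20% = 100%.
By spousal attribution (R2), Nadia Horvat is treated as owning Yuki Horvat's 7% interest in Wildmere Services GmbH.
Chain via Ironwood Mining NL (R1): 10% × 60% = 6% of Wildmere Services GmbH.
Chain via Meridian Industries Corp. (R1): 100% × 30% = 30% of Wildmere Services GmbH.
Direct interest in Wildmere Services GmbH: 7%.
Aggregating (R3): 6% + 30% + 7% = 43%.
43% falls short of the 80% threshold by 37 percentage points.

37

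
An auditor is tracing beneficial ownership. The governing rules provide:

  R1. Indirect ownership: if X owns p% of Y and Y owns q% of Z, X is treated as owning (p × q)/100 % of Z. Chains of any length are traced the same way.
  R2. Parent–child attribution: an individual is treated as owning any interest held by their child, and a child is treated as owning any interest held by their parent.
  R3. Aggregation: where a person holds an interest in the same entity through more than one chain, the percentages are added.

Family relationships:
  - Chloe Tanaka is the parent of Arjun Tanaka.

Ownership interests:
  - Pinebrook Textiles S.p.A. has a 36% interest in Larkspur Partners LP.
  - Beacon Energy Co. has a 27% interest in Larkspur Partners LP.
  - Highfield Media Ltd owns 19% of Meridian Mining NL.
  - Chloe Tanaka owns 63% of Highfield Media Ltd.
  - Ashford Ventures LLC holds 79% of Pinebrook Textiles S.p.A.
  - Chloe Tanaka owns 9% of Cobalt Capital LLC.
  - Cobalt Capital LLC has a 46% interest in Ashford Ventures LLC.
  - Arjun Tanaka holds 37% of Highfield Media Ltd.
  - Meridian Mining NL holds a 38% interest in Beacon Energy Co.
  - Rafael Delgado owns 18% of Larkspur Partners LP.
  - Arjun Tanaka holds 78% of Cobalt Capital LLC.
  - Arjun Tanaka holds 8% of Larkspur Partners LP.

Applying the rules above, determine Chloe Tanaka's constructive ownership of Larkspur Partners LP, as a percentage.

21.331088%

By parent–child attribution (R2), Chloe Tanaka is treated as also owning Arjun Tanaka's interest in Highfield Media Ltd, giving 63% + 37% = 100%.
By parent–child attribution (R2), Chloe Tanaka is treated as also owning Arjun Tanaka's interest in Cobalt Capital LLC, giving 9% + 78% = 87%.
By parent–child attribution (R2), Chloe Tanaka is treated as owning Arjun Tanaka's 8% interest in Larkspur Partners LP.
Chain via Highfield Media Ltd → Meridian Mining NL → Beacon Energy Co. (R1): 100% × 19% × 38% × 27% = 1.9494% of Larkspur Partners LP.
Chain via Cobalt Capital LLC → Ashford Ventures LLC → Pinebrook Textiles S.p.A. (R1): 87% × 46% × 79% × 36% = 11.381688% of Larkspur Partners LP.
Direct interest in Larkspur Partners LP: 8%.
Aggregating (R3): 1.9494% + 11.381688% + 8% = 21.331088%.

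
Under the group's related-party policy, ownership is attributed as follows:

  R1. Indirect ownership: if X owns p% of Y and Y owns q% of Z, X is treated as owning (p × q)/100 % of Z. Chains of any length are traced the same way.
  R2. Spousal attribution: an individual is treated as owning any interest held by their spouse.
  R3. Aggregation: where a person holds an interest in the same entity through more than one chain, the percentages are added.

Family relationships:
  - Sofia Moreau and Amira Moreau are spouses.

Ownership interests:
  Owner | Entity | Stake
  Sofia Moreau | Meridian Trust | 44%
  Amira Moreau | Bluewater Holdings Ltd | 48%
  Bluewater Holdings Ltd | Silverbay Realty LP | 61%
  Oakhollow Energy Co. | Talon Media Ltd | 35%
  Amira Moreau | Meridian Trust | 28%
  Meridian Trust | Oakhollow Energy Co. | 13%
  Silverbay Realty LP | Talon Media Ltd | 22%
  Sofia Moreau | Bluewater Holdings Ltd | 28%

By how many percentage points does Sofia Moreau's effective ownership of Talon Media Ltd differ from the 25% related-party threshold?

By spousal attribution (R2), Sofia Moreau is treated as also owning Amira Moreau's interest in Bluewater Holdings Ltd, giving 28% + 48% = 76%.
By spousal attribution (R2), Sofia Moreau is treated as also owning Amira Moreau's interest in Meridian Trust, giving 44% + 28% = 72%.
Chain via Bluewater Holdings Ltd → Silverbay Realty LP (R1): 76% × 61% × 22% = 10.1992% of Talon Media Ltd.
Chain via Meridian Trust → Oakhollow Energy Co. (R1): 72% × 13% × 35% = 3.276% of Talon Media Ltd.
Aggregating (R3): 10.1992% + 3.276% = 13.4752%.
13.4752% falls short of the 25% threshold by 11.5248 percentage points.

11.5248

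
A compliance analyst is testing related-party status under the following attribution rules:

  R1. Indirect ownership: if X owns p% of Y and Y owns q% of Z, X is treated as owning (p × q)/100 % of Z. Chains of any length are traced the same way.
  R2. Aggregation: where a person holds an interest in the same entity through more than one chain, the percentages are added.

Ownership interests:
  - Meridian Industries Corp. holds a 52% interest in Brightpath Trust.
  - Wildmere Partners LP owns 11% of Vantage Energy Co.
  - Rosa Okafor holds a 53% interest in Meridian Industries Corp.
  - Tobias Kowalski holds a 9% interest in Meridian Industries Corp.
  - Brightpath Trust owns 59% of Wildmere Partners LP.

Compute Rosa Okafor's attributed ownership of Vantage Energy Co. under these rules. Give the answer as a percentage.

Chain via Meridian Industries Corp. → Brightpath Trust → Wildmere Partners LP (R1): 53% × 52% × 59% × 11% = 1.788644% of Vantage Energy Co.

1.788644%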